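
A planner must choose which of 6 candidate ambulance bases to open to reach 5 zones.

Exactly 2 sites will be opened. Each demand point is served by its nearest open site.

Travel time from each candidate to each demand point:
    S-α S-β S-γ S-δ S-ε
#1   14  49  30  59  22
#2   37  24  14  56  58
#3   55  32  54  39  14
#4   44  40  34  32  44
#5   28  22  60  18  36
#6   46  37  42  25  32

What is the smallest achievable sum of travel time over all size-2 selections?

Open {#1, #5}.
  S-α→#1 14, S-β→#5 22, S-γ→#1 30, S-δ→#5 18, S-ε→#1 22  ⇒ total 106.
Compare {#2, #5}: total 118.
Compare {#1, #6}: total 128.
No size-2 selection does better; minimum is 106.

106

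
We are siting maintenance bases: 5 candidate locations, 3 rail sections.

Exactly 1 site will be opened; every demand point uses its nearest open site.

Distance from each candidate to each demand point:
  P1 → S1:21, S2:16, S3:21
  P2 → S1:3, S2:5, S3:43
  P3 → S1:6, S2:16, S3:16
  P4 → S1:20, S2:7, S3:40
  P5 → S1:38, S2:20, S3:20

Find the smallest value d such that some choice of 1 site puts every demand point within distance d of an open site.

16

Open {P3}.
  Farthest demand point is S2 at distance 16 (to P3); all others are ≤ 16.
With {P1} the worst case is 21.
With {P5} the worst case is 38.
No size-1 selection achieves below 16.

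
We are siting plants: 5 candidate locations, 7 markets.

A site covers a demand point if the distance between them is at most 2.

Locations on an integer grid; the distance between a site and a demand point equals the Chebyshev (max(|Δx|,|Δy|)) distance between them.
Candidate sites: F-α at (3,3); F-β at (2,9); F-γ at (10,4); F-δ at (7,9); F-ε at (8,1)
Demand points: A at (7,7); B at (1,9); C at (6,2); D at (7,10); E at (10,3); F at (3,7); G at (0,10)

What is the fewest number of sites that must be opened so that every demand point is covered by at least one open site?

3

Coverage sets (demand points within 2 of each site):
  F-α: {}
  F-β: {B, F, G}
  F-γ: {E}
  F-δ: {A, D}
  F-ε: {C, E}
No 2 sites suffice: every size-2 union leaves at least one demand point uncovered.
But {F-β, F-δ, F-ε} covers everything, so the minimum is 3.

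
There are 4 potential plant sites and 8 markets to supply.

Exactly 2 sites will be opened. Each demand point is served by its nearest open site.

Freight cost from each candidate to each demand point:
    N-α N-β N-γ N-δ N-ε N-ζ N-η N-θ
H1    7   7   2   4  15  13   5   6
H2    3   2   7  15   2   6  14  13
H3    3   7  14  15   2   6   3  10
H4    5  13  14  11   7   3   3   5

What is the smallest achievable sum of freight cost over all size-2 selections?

30

Open {H1, H2}.
  N-α→H2 3, N-β→H2 2, N-γ→H1 2, N-δ→H1 4, N-ε→H2 2, N-ζ→H2 6, N-η→H1 5, N-θ→H1 6  ⇒ total 30.
Compare {H1, H3}: total 33.
Compare {H1, H4}: total 36.
No size-2 selection does better; minimum is 30.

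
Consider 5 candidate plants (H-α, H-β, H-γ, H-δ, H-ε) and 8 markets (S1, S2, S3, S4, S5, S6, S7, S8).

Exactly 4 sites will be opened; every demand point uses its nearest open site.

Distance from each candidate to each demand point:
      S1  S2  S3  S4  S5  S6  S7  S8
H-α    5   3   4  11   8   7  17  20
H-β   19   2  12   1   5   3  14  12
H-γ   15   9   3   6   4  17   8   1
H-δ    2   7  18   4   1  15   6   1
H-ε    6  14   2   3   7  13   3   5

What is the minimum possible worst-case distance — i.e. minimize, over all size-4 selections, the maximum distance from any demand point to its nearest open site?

3

Open {H-α, H-β, H-δ, H-ε}.
  Farthest demand point is S6 at distance 3 (to H-β); all others are ≤ 3.
With {H-β, H-γ, H-δ, H-ε} the worst case is 3.
With {H-α, H-β, H-γ, H-ε} the worst case is 5.
No size-4 selection achieves below 3.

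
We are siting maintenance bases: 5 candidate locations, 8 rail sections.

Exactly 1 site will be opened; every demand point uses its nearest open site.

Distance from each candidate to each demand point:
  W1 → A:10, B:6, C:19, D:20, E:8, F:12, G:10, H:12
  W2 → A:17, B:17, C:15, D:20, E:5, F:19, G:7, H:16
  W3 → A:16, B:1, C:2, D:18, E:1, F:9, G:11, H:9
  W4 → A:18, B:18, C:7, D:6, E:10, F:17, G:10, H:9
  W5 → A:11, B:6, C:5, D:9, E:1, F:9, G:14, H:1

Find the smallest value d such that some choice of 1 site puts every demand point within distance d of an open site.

14

Open {W5}.
  Farthest demand point is G at distance 14 (to W5); all others are ≤ 14.
With {W3} the worst case is 18.
With {W4} the worst case is 18.
No size-1 selection achieves below 14.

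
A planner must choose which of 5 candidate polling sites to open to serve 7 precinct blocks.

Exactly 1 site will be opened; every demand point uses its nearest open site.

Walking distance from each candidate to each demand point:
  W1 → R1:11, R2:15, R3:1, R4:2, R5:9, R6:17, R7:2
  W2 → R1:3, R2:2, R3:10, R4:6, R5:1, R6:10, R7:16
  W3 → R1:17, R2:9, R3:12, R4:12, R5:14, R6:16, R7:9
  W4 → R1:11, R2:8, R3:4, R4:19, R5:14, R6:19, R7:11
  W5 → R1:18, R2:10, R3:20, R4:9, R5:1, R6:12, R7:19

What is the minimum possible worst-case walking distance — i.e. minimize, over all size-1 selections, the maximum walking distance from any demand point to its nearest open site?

Open {W2}.
  Farthest demand point is R7 at walking distance 16 (to W2); all others are ≤ 16.
With {W1} the worst case is 17.
With {W3} the worst case is 17.
No size-1 selection achieves below 16.

16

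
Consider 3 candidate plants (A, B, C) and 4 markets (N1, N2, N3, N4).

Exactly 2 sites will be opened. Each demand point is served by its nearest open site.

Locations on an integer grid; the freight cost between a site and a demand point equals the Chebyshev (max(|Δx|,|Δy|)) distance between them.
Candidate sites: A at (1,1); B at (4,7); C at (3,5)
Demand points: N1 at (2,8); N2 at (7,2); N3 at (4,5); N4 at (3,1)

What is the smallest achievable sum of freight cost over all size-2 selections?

Open {A, C}.
  N1→C 3, N2→C 4, N3→C 1, N4→A 2  ⇒ total 10.
Compare {A, B}: total 11.
Compare {B, C}: total 11.

10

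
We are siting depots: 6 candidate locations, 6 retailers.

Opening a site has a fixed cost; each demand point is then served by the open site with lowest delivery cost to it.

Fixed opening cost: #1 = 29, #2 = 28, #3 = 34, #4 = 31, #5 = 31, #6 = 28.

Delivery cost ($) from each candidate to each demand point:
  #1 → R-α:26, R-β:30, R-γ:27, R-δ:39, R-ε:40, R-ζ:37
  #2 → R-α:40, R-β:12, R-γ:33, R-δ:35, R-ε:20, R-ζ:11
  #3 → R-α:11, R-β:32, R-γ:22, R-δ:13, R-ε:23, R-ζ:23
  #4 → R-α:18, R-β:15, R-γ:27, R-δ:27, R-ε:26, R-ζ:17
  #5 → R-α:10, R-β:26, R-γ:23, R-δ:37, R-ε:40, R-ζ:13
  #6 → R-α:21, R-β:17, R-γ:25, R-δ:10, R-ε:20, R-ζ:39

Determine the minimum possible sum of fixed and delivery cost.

Open {#2, #3}: assign each demand point to its cheapest open site.
  R-α→#3 11, R-β→#2 12, R-γ→#3 22, R-δ→#3 13, R-ε→#2 20, R-ζ→#2 11
  delivery cost 89, fixed 62 → total 151.
Compare {#5, #6}: delivery cost 93 + fixed 59 = 152.
Compare {#2, #6}: delivery cost 99 + fixed 56 = 155.
Compare {#3}: delivery cost 124 + fixed 34 = 158.
All other subsets cost ≥ 152. Minimum total cost: 151.

151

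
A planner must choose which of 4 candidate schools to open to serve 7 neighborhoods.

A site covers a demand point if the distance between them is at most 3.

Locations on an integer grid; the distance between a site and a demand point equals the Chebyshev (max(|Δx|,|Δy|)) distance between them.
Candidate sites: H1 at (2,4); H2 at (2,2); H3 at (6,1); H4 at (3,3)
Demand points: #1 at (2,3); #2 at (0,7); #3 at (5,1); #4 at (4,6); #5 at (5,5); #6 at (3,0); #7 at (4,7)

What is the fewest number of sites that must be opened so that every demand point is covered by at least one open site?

Coverage sets (demand points within 3 of each site):
  H1: {#1, #2, #3, #4, #5, #7}
  H2: {#1, #3, #5, #6}
  H3: {#3, #6}
  H4: {#1, #3, #4, #5, #6}
No single site covers all 7 demand points.
But {H1, H2} covers everything, so the minimum is 2.

2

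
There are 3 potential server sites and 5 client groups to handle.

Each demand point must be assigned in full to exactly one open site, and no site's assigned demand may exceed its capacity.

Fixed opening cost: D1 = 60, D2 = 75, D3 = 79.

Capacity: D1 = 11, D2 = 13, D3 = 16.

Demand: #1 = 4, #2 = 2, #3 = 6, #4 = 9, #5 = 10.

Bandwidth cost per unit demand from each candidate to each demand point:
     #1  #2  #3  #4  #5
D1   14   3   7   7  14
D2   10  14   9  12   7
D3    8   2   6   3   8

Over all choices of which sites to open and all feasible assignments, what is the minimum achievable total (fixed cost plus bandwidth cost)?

Open {D1, D2, D3}; cheapest assignment that respects the capacities:
  D1 (cap 11, load 6): #3 — cost 6×7 = 42
  D2 (cap 13, load 10): #5 — cost 10×7 = 70
  D3 (cap 16, load 15): #1, #2, #4 — cost 4×8 + 2×2 + 9×3 = 63
  Shipping 175, fixed 214 → total 389.
  Any other capacity-feasible assignment to {D1, D2, D3} ships for at least 175.
Total demand is 31 and no other set of sites has combined capacity ≥ 31, so {D1, D2, D3} is the only feasible choice of open sites. Minimum: 389.

389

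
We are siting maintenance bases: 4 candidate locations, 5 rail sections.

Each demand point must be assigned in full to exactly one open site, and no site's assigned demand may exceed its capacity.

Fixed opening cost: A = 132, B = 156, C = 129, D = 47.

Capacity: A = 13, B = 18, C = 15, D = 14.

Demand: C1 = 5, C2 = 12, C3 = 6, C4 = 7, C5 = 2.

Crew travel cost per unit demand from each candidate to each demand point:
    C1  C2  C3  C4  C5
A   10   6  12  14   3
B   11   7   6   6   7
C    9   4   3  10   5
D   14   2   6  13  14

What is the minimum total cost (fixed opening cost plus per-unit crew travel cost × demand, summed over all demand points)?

388

Open {B, D}; cheapest assignment that respects the capacities:
  B (cap 18, load 18): C1, C3, C4 — cost 5×11 + 6×6 + 7×6 = 133
  D (cap 14, load 14): C2, C5 — cost 12×2 + 2×14 = 52
  Shipping 185, fixed 203 → total 388.
  Any other capacity-feasible assignment to {B, D} ships for at least 185.
Compare {B, C, D}: its best feasible assignment gives total 471.
Compare {B, C}: its best feasible assignment gives total 476.
Every other set of open sites that can feasibly serve all demand totals ≥ 471 even under its best assignment. Minimum: 388.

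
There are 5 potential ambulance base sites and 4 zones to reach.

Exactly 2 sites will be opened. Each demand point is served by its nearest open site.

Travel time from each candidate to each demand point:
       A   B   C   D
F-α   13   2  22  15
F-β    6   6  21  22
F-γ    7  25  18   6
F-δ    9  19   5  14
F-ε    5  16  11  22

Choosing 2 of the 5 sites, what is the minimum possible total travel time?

30

Open {F-α, F-δ}.
  A→F-δ 9, B→F-α 2, C→F-δ 5, D→F-δ 14  ⇒ total 30.
Compare {F-β, F-δ}: total 31.
Compare {F-α, F-γ}: total 33.
No size-2 selection does better; minimum is 30.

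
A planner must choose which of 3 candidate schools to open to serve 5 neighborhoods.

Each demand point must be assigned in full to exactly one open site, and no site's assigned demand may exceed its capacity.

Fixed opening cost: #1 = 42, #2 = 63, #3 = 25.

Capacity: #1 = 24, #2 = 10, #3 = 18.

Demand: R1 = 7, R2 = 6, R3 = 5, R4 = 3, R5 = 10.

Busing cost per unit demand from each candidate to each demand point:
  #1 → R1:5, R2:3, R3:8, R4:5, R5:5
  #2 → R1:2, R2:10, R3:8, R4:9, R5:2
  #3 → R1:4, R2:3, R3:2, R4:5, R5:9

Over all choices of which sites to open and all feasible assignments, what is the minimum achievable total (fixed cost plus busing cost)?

188

Open {#1, #3}; cheapest assignment that respects the capacities:
  #1 (cap 24, load 19): R2, R4, R5 — cost 6×3 + 3×5 + 10×5 = 83
  #3 (cap 18, load 12): R1, R3 — cost 7×4 + 5×2 = 38
  Shipping 121, fixed 67 → total 188.
  Any other capacity-feasible assignment to {#1, #3} ships for at least 121.
Compare {#1, #2, #3}: its best feasible assignment gives total 221.
Compare {#1, #2}: its best feasible assignment gives total 233.
Every other set of open sites that can feasibly serve all demand totals ≥ 221 even under its best assignment. Minimum: 188.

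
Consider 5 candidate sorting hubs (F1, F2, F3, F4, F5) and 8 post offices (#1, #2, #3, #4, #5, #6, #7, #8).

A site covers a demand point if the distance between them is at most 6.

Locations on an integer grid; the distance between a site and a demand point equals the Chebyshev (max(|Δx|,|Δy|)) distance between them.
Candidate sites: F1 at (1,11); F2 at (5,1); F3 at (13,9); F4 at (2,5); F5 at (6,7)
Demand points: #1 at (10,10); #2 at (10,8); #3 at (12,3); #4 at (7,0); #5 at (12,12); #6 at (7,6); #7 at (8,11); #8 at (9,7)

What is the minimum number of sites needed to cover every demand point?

Coverage sets (demand points within 6 of each site):
  F1: {#6}
  F2: {#4, #6, #8}
  F3: {#1, #2, #3, #5, #6, #7, #8}
  F4: {#4, #6, #7}
  F5: {#1, #2, #3, #5, #6, #7, #8}
No single site covers all 8 demand points.
But {F2, F3} covers everything, so the minimum is 2.

2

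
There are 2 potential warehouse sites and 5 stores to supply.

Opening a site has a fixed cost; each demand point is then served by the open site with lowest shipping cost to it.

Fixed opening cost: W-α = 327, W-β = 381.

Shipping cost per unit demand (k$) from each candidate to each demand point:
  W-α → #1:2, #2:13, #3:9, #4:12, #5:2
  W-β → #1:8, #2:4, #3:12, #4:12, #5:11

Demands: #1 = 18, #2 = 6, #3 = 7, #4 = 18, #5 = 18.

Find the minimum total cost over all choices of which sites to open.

756

Open {W-α}: assign each demand point to its cheapest open site.
  #1→W-α 18×2=36, #2→W-α 6×13=78, #3→W-α 7×9=63, #4→W-α 18×12=216, #5→W-α 18×2=36
  shipping cost 429, fixed 327 → total 756.
Compare {W-β}: shipping cost 666 + fixed 381 = 1047.
Compare {W-α, W-β}: shipping cost 375 + fixed 708 = 1083.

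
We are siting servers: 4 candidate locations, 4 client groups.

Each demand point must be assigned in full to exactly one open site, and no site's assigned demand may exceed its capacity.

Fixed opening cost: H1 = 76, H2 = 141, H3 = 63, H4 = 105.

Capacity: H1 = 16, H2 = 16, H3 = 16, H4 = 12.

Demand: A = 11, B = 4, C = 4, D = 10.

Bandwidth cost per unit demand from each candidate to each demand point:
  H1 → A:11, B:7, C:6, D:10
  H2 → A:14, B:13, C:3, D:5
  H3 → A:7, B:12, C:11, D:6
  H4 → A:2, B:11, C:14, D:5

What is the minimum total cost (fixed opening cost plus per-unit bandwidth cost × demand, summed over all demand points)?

378

Open {H1, H3, H4}; cheapest assignment that respects the capacities:
  H1 (cap 16, load 8): B, C — cost 4×7 + 4×6 = 52
  H3 (cap 16, load 10): D — cost 10×6 = 60
  H4 (cap 12, load 11): A — cost 11×2 = 22
  Shipping 134, fixed 244 → total 378.
  Any other capacity-feasible assignment to {H1, H3, H4} ships for at least 134.
Compare {H1, H3}: its best feasible assignment gives total 388.
Compare {H2, H3}: its best feasible assignment gives total 391.
Every other set of open sites that can feasibly serve all demand totals ≥ 388 even under its best assignment. Minimum: 378.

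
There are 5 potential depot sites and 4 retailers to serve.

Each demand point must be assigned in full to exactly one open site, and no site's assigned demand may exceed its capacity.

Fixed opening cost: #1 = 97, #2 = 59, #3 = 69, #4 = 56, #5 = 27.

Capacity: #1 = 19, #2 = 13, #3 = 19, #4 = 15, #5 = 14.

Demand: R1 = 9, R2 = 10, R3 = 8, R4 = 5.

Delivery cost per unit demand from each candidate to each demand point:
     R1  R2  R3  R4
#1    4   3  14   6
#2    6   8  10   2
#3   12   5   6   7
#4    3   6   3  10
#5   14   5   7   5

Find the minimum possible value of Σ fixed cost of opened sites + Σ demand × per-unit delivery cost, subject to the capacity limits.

Open {#1, #5}; cheapest assignment that respects the capacities:
  #1 (cap 19, load 19): R1, R2 — cost 9×4 + 10×3 = 66
  #5 (cap 14, load 13): R3, R4 — cost 8×7 + 5×5 = 81
  Shipping 147, fixed 124 → total 271.
  Any other capacity-feasible assignment to {#1, #5} ships for at least 147.
Compare {#1, #4}: its best feasible assignment gives total 293.
Compare {#1, #4, #5}: its best feasible assignment gives total 295.
Every other set of open sites that can feasibly serve all demand totals ≥ 293 even under its best assignment. Minimum: 271.

271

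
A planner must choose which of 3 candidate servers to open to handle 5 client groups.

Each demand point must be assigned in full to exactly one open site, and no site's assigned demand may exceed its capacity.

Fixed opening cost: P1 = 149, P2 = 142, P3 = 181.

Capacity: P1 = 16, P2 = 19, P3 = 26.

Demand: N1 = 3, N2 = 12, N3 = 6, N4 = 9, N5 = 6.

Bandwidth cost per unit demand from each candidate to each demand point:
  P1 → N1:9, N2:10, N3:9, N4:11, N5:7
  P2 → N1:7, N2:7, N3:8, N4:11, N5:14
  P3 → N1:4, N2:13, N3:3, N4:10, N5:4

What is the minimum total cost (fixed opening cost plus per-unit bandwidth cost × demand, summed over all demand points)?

Open {P2, P3}; cheapest assignment that respects the capacities:
  P2 (cap 19, load 12): N2 — cost 12×7 = 84
  P3 (cap 26, load 24): N1, N3, N4, N5 — cost 3×4 + 6×3 + 9×10 + 6×4 = 144
  Shipping 228, fixed 323 → total 551.
  Any other capacity-feasible assignment to {P2, P3} ships for at least 228.
Compare {P1, P3}: its best feasible assignment gives total 594.
Compare {P1, P2, P3}: its best feasible assignment gives total 700.
Every other set of open sites that can feasibly serve all demand totals ≥ 594 even under its best assignment. Minimum: 551.

551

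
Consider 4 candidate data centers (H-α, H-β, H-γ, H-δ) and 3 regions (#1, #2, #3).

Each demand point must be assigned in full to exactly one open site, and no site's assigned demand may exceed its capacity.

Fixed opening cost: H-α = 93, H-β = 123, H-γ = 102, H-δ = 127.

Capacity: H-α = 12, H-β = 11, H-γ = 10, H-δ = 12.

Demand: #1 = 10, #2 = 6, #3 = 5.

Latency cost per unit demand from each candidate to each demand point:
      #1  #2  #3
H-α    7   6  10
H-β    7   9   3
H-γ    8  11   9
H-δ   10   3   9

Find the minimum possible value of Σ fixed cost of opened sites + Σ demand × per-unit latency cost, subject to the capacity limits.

Open {H-α, H-δ}; cheapest assignment that respects the capacities:
  H-α (cap 12, load 10): #1 — cost 10×7 = 70
  H-δ (cap 12, load 11): #2, #3 — cost 6×3 + 5×9 = 63
  Shipping 133, fixed 220 → total 353.
  Any other capacity-feasible assignment to {H-α, H-δ} ships for at least 133.
Compare {H-α, H-β}: its best feasible assignment gives total 355.
Compare {H-α, H-γ}: its best feasible assignment gives total 361.
Every other set of open sites that can feasibly serve all demand totals ≥ 355 even under its best assignment. Minimum: 353.

353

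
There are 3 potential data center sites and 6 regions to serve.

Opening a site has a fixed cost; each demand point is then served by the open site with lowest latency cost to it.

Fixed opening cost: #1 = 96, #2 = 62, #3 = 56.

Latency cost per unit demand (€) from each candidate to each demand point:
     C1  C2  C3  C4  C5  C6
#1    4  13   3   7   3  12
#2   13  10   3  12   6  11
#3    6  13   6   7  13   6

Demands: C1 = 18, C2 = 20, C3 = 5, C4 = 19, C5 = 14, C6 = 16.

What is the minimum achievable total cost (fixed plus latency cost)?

754

Open {#2, #3}: assign each demand point to its cheapest open site.
  C1→#3 18×6=108, C2→#2 20×10=200, C3→#2 5×3=15, C4→#3 19×7=133, C5→#2 14×6=84, C6→#3 16×6=96
  latency cost 636, fixed 118 → total 754.
Compare {#1, #3}: latency cost 618 + fixed 152 = 770.
Compare {#1, #2, #3}: latency cost 558 + fixed 214 = 772.
Compare {#1, #2}: latency cost 638 + fixed 158 = 796.
All other subsets cost ≥ 770. Minimum total cost: 754.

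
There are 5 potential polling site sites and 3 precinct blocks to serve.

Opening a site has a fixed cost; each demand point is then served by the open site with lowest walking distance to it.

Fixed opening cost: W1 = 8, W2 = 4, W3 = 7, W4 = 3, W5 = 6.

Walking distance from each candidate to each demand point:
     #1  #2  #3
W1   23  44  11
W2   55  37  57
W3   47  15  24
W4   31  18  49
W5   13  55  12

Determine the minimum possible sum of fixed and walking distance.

52

Open {W4, W5}: assign each demand point to its cheapest open site.
  #1→W5 13, #2→W4 18, #3→W5 12
  walking distance 43, fixed 9 → total 52.
Compare {W3, W5}: walking distance 40 + fixed 13 = 53.
Compare {W2, W4, W5}: walking distance 43 + fixed 13 = 56.
Compare {W3, W4, W5}: walking distance 40 + fixed 16 = 56.
All other subsets cost ≥ 53. Minimum total cost: 52.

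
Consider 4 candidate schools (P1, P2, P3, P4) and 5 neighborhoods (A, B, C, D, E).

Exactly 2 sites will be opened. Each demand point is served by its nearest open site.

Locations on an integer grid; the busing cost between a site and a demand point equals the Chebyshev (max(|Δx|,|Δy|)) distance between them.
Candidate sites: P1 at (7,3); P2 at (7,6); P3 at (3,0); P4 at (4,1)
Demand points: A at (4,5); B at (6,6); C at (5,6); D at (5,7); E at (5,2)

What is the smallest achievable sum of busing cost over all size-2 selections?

Open {P2, P4}.
  A→P2 3, B→P2 1, C→P2 2, D→P2 2, E→P4 1  ⇒ total 9.
Compare {P1, P2}: total 10.
Compare {P2, P3}: total 10.
No size-2 selection does better; minimum is 9.

9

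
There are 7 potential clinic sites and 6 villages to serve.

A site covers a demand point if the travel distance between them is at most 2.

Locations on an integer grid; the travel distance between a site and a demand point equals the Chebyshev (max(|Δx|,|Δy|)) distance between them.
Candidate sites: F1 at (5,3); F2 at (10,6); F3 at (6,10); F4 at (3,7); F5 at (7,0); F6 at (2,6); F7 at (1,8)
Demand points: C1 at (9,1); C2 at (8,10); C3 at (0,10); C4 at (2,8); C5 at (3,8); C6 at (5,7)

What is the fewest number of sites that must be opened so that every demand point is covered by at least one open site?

Coverage sets (demand points within 2 of each site):
  F1: {}
  F2: {}
  F3: {C2}
  F4: {C4, C5, C6}
  F5: {C1}
  F6: {C4, C5}
  F7: {C3, C4, C5}
No 3 sites suffice: every size-3 union leaves at least one demand point uncovered.
But {F3, F4, F5, F7} covers everything, so the minimum is 4.

4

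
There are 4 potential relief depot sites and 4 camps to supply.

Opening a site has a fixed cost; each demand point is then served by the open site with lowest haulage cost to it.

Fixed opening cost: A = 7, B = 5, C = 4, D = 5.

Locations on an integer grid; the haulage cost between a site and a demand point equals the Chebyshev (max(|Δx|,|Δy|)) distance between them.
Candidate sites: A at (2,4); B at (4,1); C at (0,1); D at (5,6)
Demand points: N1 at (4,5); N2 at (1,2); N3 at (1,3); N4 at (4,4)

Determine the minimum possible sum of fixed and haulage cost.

Open {A}: assign each demand point to its cheapest open site.
  N1→A 2, N2→A 2, N3→A 1, N4→A 2
  haulage cost 7, fixed 7 → total 14.
Compare {C}: haulage cost 11 + fixed 4 = 15.
Compare {C, D}: haulage cost 6 + fixed 9 = 15.
Compare {D}: haulage cost 11 + fixed 5 = 16.
All other subsets cost ≥ 15. Minimum total cost: 14.

14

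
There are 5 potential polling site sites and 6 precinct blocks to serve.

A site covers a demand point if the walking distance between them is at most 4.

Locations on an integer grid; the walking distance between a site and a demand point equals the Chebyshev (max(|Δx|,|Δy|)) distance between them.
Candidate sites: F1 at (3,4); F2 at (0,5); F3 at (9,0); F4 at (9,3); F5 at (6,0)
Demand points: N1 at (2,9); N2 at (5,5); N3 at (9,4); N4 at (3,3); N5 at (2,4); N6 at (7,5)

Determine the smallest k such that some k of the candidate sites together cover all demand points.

2

Coverage sets (demand points within 4 of each site):
  F1: {N2, N4, N5, N6}
  F2: {N1, N4, N5}
  F3: {N3}
  F4: {N2, N3, N6}
  F5: {N3, N4, N5}
No single site covers all 6 demand points.
But {F2, F4} covers everything, so the minimum is 2.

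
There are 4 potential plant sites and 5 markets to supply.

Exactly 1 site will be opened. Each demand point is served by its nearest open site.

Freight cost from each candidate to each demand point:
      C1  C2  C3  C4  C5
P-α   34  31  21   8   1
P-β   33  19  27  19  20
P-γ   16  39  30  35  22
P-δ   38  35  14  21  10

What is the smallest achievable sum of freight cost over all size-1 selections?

Open {P-α}.
  C1→P-α 34, C2→P-α 31, C3→P-α 21, C4→P-α 8, C5→P-α 1  ⇒ total 95.
Compare {P-β}: total 118.
Compare {P-δ}: total 118.
No size-1 selection does better; minimum is 95.

95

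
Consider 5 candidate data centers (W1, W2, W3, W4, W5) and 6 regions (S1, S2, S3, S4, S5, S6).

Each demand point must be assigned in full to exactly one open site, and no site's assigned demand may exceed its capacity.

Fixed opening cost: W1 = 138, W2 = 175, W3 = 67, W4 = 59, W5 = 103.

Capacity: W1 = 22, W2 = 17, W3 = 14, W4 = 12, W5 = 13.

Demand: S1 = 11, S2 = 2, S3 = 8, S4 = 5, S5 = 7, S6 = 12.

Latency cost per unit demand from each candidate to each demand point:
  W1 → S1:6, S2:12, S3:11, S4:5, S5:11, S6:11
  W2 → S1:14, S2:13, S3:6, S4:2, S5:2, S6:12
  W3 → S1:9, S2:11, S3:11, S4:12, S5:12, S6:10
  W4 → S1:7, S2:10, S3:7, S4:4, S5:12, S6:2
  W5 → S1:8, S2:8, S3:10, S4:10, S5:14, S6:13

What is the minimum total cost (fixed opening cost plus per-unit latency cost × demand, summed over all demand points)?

Open {W1, W2, W4}; cheapest assignment that respects the capacities:
  W1 (cap 22, load 18): S1, S2, S4 — cost 11×6 + 2×12 + 5×5 = 115
  W2 (cap 17, load 15): S3, S5 — cost 8×6 + 7×2 = 62
  W4 (cap 12, load 12): S6 — cost 12×2 = 24
  Shipping 201, fixed 372 → total 573.
  Any other capacity-feasible assignment to {W1, W2, W4} ships for at least 201.
Compare {W1, W3, W4}: its best feasible assignment gives total 599.
Compare {W1, W4, W5}: its best feasible assignment gives total 618.
Every other set of open sites that can feasibly serve all demand totals ≥ 599 even under its best assignment. Minimum: 573.

573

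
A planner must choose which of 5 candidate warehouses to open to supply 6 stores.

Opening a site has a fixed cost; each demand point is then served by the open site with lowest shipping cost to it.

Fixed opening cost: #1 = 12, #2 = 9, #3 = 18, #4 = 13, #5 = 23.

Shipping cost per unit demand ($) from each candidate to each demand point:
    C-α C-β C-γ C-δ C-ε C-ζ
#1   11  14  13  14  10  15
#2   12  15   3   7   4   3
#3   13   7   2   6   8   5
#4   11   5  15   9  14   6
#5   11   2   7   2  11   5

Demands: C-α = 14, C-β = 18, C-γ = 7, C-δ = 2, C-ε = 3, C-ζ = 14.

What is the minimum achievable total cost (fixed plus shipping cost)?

Open {#2, #5}: assign each demand point to its cheapest open site.
  C-α→#5 14×11=154, C-β→#5 18×2=36, C-γ→#2 7×3=21, C-δ→#5 2×2=4, C-ε→#2 3×4=12, C-ζ→#2 14×3=42
  shipping cost 269, fixed 32 → total 301.
Compare {#2, #3, #5}: shipping cost 262 + fixed 50 = 312.
Compare {#1, #2, #5}: shipping cost 269 + fixed 44 = 313.
Compare {#2, #4, #5}: shipping cost 269 + fixed 45 = 314.
All other subsets cost ≥ 312. Minimum total cost: 301.

301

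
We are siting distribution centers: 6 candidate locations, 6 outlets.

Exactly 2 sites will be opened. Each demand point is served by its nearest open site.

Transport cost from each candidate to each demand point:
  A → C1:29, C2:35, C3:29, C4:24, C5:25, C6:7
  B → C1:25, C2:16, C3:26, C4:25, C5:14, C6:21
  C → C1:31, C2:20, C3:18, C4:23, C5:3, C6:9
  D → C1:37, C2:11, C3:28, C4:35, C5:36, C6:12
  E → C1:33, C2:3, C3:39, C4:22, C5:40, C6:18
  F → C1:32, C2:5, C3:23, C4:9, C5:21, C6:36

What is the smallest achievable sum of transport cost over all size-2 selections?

Open {C, F}.
  C1→C 31, C2→F 5, C3→C 18, C4→F 9, C5→C 3, C6→C 9  ⇒ total 75.
Compare {C, E}: total 86.
Compare {A, F}: total 94.
No size-2 selection does better; minimum is 75.

75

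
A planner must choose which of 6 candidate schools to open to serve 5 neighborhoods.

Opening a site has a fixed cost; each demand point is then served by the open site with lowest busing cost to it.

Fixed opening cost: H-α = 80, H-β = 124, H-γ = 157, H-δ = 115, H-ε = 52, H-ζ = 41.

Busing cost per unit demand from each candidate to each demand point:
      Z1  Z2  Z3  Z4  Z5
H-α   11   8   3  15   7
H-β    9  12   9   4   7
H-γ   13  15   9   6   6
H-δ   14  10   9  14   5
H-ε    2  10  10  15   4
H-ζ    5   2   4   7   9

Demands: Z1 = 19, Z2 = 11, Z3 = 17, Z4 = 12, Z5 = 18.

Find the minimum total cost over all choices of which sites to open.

Open {H-ε, H-ζ}: assign each demand point to its cheapest open site.
  Z1→H-ε 19×2=38, Z2→H-ζ 11×2=22, Z3→H-ζ 17×4=68, Z4→H-ζ 12×7=84, Z5→H-ε 18×4=72
  busing cost 284, fixed 93 → total 377.
Compare {H-α, H-ε, H-ζ}: busing cost 267 + fixed 173 = 440.
Compare {H-β, H-ε, H-ζ}: busing cost 248 + fixed 217 = 465.
Compare {H-ζ}: busing cost 431 + fixed 41 = 472.
All other subsets cost ≥ 440. Minimum total cost: 377.

377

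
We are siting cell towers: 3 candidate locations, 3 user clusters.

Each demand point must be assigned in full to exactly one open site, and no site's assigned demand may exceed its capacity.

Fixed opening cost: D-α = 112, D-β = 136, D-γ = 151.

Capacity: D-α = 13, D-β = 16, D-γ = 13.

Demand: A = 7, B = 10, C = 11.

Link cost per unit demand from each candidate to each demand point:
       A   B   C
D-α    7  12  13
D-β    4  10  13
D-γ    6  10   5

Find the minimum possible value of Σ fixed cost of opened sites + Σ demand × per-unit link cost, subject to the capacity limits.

Open {D-α, D-β, D-γ}; cheapest assignment that respects the capacities:
  D-α (cap 13, load 10): B — cost 10×12 = 120
  D-β (cap 16, load 7): A — cost 7×4 = 28
  D-γ (cap 13, load 11): C — cost 11×5 = 55
  Shipping 203, fixed 399 → total 602.
  Any other capacity-feasible assignment to {D-α, D-β, D-γ} ships for at least 203.
Total demand is 28; every other set of sites either has combined capacity below 28 or cannot fit the demands without splitting one across sites, so {D-α, D-β, D-γ} is the only feasible choice of open sites. Minimum: 602.

602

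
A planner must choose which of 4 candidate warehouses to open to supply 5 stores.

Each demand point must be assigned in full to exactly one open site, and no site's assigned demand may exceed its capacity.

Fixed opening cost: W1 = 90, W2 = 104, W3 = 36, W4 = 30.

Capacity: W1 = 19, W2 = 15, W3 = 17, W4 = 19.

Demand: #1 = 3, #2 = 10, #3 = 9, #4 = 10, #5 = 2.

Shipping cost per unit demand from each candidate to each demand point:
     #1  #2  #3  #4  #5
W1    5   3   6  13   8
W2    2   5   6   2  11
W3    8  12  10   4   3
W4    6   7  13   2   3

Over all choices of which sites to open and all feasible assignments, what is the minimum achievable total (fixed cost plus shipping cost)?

248

Open {W1, W4}; cheapest assignment that respects the capacities:
  W1 (cap 19, load 19): #2, #3 — cost 10×3 + 9×6 = 84
  W4 (cap 19, load 15): #1, #4, #5 — cost 3×6 + 10×2 + 2×3 = 44
  Shipping 128, fixed 120 → total 248.
  Any other capacity-feasible assignment to {W1, W4} ships for at least 128.
Compare {W1, W3}: its best feasible assignment gives total 280.
Compare {W1, W3, W4}: its best feasible assignment gives total 284.
Every other set of open sites that can feasibly serve all demand totals ≥ 280 even under its best assignment. Minimum: 248.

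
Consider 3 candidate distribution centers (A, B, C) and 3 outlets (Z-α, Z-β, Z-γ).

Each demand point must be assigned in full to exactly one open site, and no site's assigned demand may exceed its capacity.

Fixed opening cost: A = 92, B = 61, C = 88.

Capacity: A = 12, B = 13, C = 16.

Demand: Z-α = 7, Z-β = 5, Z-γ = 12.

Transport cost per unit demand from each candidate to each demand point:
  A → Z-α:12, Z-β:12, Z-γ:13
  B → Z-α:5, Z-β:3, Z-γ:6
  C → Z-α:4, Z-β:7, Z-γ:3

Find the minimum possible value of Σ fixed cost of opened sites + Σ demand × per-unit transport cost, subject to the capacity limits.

235

Open {B, C}; cheapest assignment that respects the capacities:
  B (cap 13, load 12): Z-α, Z-β — cost 7×5 + 5×3 = 50
  C (cap 16, load 12): Z-γ — cost 12×3 = 36
  Shipping 86, fixed 149 → total 235.
  Any other capacity-feasible assignment to {B, C} ships for at least 86.
Compare {A, B, C}: its best feasible assignment gives total 327.
Compare {A, B}: its best feasible assignment gives total 359.
Every other set of open sites that can feasibly serve all demand totals ≥ 327 even under its best assignment. Minimum: 235.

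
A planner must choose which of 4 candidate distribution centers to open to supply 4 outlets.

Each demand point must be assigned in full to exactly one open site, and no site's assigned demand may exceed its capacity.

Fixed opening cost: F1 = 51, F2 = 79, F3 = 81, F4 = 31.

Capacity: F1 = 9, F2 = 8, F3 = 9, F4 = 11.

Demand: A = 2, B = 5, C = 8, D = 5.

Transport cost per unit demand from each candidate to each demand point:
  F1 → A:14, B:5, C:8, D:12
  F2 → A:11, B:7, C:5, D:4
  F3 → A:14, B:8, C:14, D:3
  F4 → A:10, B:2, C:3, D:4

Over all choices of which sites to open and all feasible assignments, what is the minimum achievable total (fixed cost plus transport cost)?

Open {F1, F3, F4}; cheapest assignment that respects the capacities:
  F1 (cap 9, load 5): B — cost 5×5 = 25
  F3 (cap 9, load 5): D — cost 5×3 = 15
  F4 (cap 11, load 10): A, C — cost 2×10 + 8×3 = 44
  Shipping 84, fixed 163 → total 247.
  Any other capacity-feasible assignment to {F1, F3, F4} ships for at least 84.
Compare {F1, F2, F4}: its best feasible assignment gives total 250.
Compare {F2, F3, F4}: its best feasible assignment gives total 276.
Every other set of open sites that can feasibly serve all demand totals ≥ 250 even under its best assignment. Minimum: 247.

247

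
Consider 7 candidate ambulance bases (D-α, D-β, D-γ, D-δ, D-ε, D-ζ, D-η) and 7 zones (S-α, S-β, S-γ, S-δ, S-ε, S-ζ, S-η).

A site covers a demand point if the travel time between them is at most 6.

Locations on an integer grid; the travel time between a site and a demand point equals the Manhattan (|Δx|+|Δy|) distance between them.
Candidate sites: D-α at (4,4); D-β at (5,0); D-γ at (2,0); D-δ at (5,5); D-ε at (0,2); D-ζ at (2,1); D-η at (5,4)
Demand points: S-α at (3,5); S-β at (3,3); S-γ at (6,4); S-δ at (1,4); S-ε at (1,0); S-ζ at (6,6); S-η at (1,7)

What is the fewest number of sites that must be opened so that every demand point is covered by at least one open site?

2

Coverage sets (demand points within 6 of each site):
  D-α: {S-α, S-β, S-γ, S-δ, S-ζ, S-η}
  D-β: {S-β, S-γ, S-ε}
  D-γ: {S-α, S-β, S-δ, S-ε}
  D-δ: {S-α, S-β, S-γ, S-δ, S-ζ, S-η}
  D-ε: {S-α, S-β, S-δ, S-ε, S-η}
  D-ζ: {S-α, S-β, S-δ, S-ε}
  D-η: {S-α, S-β, S-γ, S-δ, S-ζ}
No single site covers all 7 demand points.
But {D-α, D-β} covers everything, so the minimum is 2.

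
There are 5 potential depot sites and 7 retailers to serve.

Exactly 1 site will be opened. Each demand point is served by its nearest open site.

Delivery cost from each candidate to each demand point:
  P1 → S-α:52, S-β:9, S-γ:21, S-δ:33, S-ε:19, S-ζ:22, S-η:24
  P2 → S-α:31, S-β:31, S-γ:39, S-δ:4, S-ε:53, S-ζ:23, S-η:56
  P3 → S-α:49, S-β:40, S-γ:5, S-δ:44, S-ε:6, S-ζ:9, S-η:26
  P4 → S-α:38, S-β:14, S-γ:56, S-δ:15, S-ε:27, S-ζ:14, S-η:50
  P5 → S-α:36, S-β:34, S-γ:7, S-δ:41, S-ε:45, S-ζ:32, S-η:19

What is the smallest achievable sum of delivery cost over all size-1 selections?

179

Open {P3}.
  S-α→P3 49, S-β→P3 40, S-γ→P3 5, S-δ→P3 44, S-ε→P3 6, S-ζ→P3 9, S-η→P3 26  ⇒ total 179.
Compare {P1}: total 180.
Compare {P4}: total 214.
No size-1 selection does better; minimum is 179.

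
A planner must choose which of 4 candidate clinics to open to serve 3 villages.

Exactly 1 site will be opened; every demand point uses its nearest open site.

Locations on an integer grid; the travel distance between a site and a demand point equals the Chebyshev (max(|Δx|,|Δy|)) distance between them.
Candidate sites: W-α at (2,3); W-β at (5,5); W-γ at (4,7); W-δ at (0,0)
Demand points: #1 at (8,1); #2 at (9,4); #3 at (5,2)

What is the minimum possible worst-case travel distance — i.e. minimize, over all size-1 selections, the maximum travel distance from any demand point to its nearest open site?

4

Open {W-β}.
  Farthest demand point is #1 at travel distance 4 (to W-β); all others are ≤ 4.
With {W-γ} the worst case is 6.
With {W-α} the worst case is 7.
No size-1 selection achieves below 4.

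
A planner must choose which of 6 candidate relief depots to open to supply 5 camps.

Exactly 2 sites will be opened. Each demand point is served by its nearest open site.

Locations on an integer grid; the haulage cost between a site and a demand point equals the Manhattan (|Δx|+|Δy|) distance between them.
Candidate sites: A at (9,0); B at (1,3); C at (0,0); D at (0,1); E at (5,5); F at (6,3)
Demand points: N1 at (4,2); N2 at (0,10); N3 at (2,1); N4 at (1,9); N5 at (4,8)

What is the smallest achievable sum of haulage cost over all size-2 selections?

25

Open {B, E}.
  N1→B 4, N2→B 8, N3→B 3, N4→B 6, N5→E 4  ⇒ total 25.
Compare {B, F}: total 27.
Compare {D, E}: total 27.
No size-2 selection does better; minimum is 25.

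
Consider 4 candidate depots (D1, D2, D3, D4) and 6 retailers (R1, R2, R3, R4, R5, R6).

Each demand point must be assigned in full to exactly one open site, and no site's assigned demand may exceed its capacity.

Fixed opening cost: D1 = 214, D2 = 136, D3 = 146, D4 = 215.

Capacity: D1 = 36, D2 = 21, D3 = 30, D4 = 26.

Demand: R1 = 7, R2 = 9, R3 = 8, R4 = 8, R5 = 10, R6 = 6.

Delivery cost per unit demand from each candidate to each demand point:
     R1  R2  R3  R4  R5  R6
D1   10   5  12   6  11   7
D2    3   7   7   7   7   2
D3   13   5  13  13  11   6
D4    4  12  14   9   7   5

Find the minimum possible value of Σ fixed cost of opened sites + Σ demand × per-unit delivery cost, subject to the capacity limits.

630

Open {D2, D3}; cheapest assignment that respects the capacities:
  D2 (cap 21, load 21): R1, R3, R6 — cost 7×3 + 8×7 + 6×2 = 89
  D3 (cap 30, load 27): R2, R4, R5 — cost 9×5 + 8×13 + 10×11 = 259
  Shipping 348, fixed 282 → total 630.
  Any other capacity-feasible assignment to {D2, D3} ships for at least 348.
Compare {D1, D2}: its best feasible assignment gives total 642.
Compare {D3, D4}: its best feasible assignment gives total 716.
Every other set of open sites that can feasibly serve all demand totals ≥ 642 even under its best assignment. Minimum: 630.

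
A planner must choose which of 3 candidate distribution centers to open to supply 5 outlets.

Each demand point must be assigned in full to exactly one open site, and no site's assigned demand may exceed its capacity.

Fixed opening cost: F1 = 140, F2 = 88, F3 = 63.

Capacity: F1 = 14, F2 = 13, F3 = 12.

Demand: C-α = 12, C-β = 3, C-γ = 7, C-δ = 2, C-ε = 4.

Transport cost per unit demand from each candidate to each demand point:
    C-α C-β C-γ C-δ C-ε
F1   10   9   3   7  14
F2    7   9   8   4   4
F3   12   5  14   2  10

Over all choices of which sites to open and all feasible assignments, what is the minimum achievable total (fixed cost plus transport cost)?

455

Open {F1, F2, F3}; cheapest assignment that respects the capacities:
  F1 (cap 14, load 7): C-γ — cost 7×3 = 21
  F2 (cap 13, load 12): C-α — cost 12×7 = 84
  F3 (cap 12, load 9): C-β, C-δ, C-ε — cost 3×5 + 2×2 + 4×10 = 59
  Shipping 164, fixed 291 → total 455.
  Any other capacity-feasible assignment to {F1, F2, F3} ships for at least 164.
Total demand is 28 and no other set of sites has combined capacity ≥ 28, so {F1, F2, F3} is the only feasible choice of open sites. Minimum: 455.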